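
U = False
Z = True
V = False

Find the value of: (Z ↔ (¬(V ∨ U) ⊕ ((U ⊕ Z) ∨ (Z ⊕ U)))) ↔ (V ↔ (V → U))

True

V ∨ U = False ∨ False = False
¬(V ∨ U) = ¬False = True
U ⊕ Z = False ⊕ True = True
Z ⊕ U = True ⊕ False = True
(U ⊕ Z) ∨ (Z ⊕ U) = True ∨ True = True
¬(V ∨ U) ⊕ ((U ⊕ Z) ∨ (Z ⊕ U)) = True ⊕ True = False
Z ↔ (¬(V ∨ U) ⊕ ((U ⊕ Z) ∨ (Z ⊕ U))) = True ↔ False = False
V → U = False → False = True
V ↔ (V → U) = False ↔ True = False
(Z ↔ (¬(V ∨ U) ⊕ ((U ⊕ Z) ∨ (Z ⊕ U)))) ↔ (V ↔ (V → U)) = False ↔ False = True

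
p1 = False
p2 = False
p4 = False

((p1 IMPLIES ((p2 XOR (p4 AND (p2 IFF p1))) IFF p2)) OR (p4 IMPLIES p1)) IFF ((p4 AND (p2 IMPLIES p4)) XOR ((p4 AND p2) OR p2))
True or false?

False

p2 IFF p1 = False IFF False = True
p4 AND (p2 IFF p1) = False AND True = False
p2 XOR (p4 AND (p2 IFF p1)) = False XOR False = False
(p2 XOR (p4 AND (p2 IFF p1))) IFF p2 = False IFF False = True
p1 IMPLIES ((p2 XOR (p4 AND (p2 IFF p1))) IFF p2) = False IMPLIES True = True
p4 IMPLIES p1 = False IMPLIES False = True
(p1 IMPLIES ((p2 XOR (p4 AND (p2 IFF p1))) IFF p2)) OR (p4 IMPLIES p1) = True OR True = True
p2 IMPLIES p4 = False IMPLIES False = True
p4 AND (p2 IMPLIES p4) = False AND True = False
p4 AND p2 = False AND False = False
(p4 AND p2) OR p2 = False OR False = False
(p4 AND (p2 IMPLIES p4)) XOR ((p4 AND p2) OR p2) = False XOR False = False
((p1 IMPLIES ((p2 XOR (p4 AND (p2 IFF p1))) IFF p2)) OR (p4 IMPLIES p1)) IFF ((p4 AND (p2 IMPLIES p4)) XOR ((p4 AND p2) OR p2)) = True IFF False = False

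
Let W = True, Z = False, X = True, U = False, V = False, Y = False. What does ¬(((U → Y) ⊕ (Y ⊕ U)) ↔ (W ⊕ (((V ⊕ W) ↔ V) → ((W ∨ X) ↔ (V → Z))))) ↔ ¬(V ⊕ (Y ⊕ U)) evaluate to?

True

U → Y = False → False = True
Y ⊕ U = False ⊕ False = False
(U → Y) ⊕ (Y ⊕ U) = True ⊕ False = True
V ⊕ W = False ⊕ True = True
(V ⊕ W) ↔ V = True ↔ False = False
W ∨ X = True ∨ True = True
V → Z = False → False = True
(W ∨ X) ↔ (V → Z) = True ↔ True = True
((V ⊕ W) ↔ V) → ((W ∨ X) ↔ (V → Z)) = False → True = True
W ⊕ (((V ⊕ W) ↔ V) → ((W ∨ X) ↔ (V → Z))) = True ⊕ True = False
((U → Y) ⊕ (Y ⊕ U)) ↔ (W ⊕ (((V ⊕ W) ↔ V) → ((W ∨ X) ↔ (V → Z)))) = True ↔ False = False
¬(((U → Y) ⊕ (Y ⊕ U)) ↔ (W ⊕ (((V ⊕ W) ↔ V) → ((W ∨ X) ↔ (V → Z))))) = ¬False = True
Y ⊕ U = False ⊕ False = False
V ⊕ (Y ⊕ U) = False ⊕ False = False
¬(V ⊕ (Y ⊕ U)) = ¬False = True
¬(((U → Y) ⊕ (Y ⊕ U)) ↔ (W ⊕ (((V ⊕ W) ↔ V) → ((W ∨ X) ↔ (V → Z))))) ↔ ¬(V ⊕ (Y ⊕ U)) = True ↔ True = True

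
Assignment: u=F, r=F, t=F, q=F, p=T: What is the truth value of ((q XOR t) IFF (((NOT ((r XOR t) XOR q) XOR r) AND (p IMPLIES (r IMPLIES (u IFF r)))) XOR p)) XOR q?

T

Substituting u=F, r=F, t=F, q=F, p=T:
q XOR t = F XOR F = F
r XOR t = F XOR F = F
(r XOR t) XOR q = F XOR F = F
NOT ((r XOR t) XOR q) = NOT F = T
NOT ((r XOR t) XOR q) XOR r = T XOR F = T
u IFF r = F IFF F = T
r IMPLIES (u IFF r) = F IMPLIES T = T
p IMPLIES (r IMPLIES (u IFF r)) = T IMPLIES T = T
(NOT ((r XOR t) XOR q) XOR r) AND (p IMPLIES (r IMPLIES (u IFF r))) = T AND T = T
((NOT ((r XOR t) XOR q) XOR r) AND (p IMPLIES (r IMPLIES (u IFF r)))) XOR p = T XOR T = F
(q XOR t) IFF (((NOT ((r XOR t) XOR q) XOR r) AND (p IMPLIES (r IMPLIES (u IFF r)))) XOR p) = F IFF F = T
((q XOR t) IFF (((NOT ((r XOR t) XOR q) XOR r) AND (p IMPLIES (r IMPLIES (u IFF r)))) XOR p)) XOR q = T XOR F = T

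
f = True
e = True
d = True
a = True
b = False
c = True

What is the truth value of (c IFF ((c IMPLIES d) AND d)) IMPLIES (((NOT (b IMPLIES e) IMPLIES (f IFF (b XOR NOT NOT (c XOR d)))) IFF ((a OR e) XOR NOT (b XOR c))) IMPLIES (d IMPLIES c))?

c IMPLIES d = True IMPLIES True = True
(c IMPLIES d) AND d = True AND True = True
c IFF ((c IMPLIES d) AND d) = True IFF True = True
b IMPLIES e = False IMPLIES True = True
NOT (b IMPLIES e) = NOT True = False
c XOR d = True XOR True = False
NOT (c XOR d) = NOT False = True
NOT NOT (c XOR d) = NOT True = False
b XOR NOT NOT (c XOR d) = False XOR False = False
f IFF (b XOR NOT NOT (c XOR d)) = True IFF False = False
NOT (b IMPLIES e) IMPLIES (f IFF (b XOR NOT NOT (c XOR d))) = False IMPLIES False = True
a OR e = True OR True = True
b XOR c = False XOR True = True
NOT (b XOR c) = NOT True = False
(a OR e) XOR NOT (b XOR c) = True XOR False = True
(NOT (b IMPLIES e) IMPLIES (f IFF (b XOR NOT NOT (c XOR d)))) IFF ((a OR e) XOR NOT (b XOR c)) = True IFF True = True
d IMPLIES c = True IMPLIES True = True
((NOT (b IMPLIES e) IMPLIES (f IFF (b XOR NOT NOT (c XOR d)))) IFF ((a OR e) XOR NOT (b XOR c))) IMPLIES (d IMPLIES c) = True IMPLIES True = True
(c IFF ((c IMPLIES d) AND d)) IMPLIES (((NOT (b IMPLIES e) IMPLIES (f IFF (b XOR NOT NOT (c XOR d)))) IFF ((a OR e) XOR NOT (b XOR c))) IMPLIES (d IMPLIES c)) = True IMPLIES True = True

True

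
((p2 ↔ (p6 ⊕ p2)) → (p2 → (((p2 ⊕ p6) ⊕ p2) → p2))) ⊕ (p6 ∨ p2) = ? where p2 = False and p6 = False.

p6 ⊕ p2 = False ⊕ False = False
p2 ↔ (p6 ⊕ p2) = False ↔ False = True
p2 ⊕ p6 = False ⊕ False = False
(p2 ⊕ p6) ⊕ p2 = False ⊕ False = False
((p2 ⊕ p6) ⊕ p2) → p2 = False → False = True
p2 → (((p2 ⊕ p6) ⊕ p2) → p2) = False → True = True
(p2 ↔ (p6 ⊕ p2)) → (p2 → (((p2 ⊕ p6) ⊕ p2) → p2)) = True → True = True
p6 ∨ p2 = False ∨ False = False
((p2 ↔ (p6 ⊕ p2)) → (p2 → (((p2 ⊕ p6) ⊕ p2) → p2))) ⊕ (p6 ∨ p2) = True ⊕ False = True

True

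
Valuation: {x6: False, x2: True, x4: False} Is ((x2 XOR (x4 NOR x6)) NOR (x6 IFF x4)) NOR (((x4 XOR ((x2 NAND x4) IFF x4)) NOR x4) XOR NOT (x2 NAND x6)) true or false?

x4 NOR x6 = False NOR False = True
x2 XOR (x4 NOR x6) = True XOR True = False
x6 IFF x4 = False IFF False = True
(x2 XOR (x4 NOR x6)) NOR (x6 IFF x4) = False NOR True = False
x2 NAND x4 = True NAND False = True
(x2 NAND x4) IFF x4 = True IFF False = False
x4 XOR ((x2 NAND x4) IFF x4) = False XOR False = False
(x4 XOR ((x2 NAND x4) IFF x4)) NOR x4 = False NOR False = True
x2 NAND x6 = True NAND False = True
NOT (x2 NAND x6) = NOT True = False
((x4 XOR ((x2 NAND x4) IFF x4)) NOR x4) XOR NOT (x2 NAND x6) = True XOR False = True
((x2 XOR (x4 NOR x6)) NOR (x6 IFF x4)) NOR (((x4 XOR ((x2 NAND x4) IFF x4)) NOR x4) XOR NOT (x2 NAND x6)) = False NOR True = False

False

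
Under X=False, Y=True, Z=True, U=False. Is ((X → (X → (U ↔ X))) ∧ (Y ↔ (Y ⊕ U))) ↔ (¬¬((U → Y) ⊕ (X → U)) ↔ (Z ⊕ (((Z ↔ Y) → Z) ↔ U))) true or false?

U ↔ X = False ↔ False = True
X → (U ↔ X) = False → True = True
X → (X → (U ↔ X)) = False → True = True
Y ⊕ U = True ⊕ False = True
Y ↔ (Y ⊕ U) = True ↔ True = True
(X → (X → (U ↔ X))) ∧ (Y ↔ (Y ⊕ U)) = True ∧ True = True
U → Y = False → True = True
X → U = False → False = True
(U → Y) ⊕ (X → U) = True ⊕ True = False
¬((U → Y) ⊕ (X → U)) = ¬False = True
¬¬((U → Y) ⊕ (X → U)) = ¬True = False
Z ↔ Y = True ↔ True = True
(Z ↔ Y) → Z = True → True = True
((Z ↔ Y) → Z) ↔ U = True ↔ False = False
Z ⊕ (((Z ↔ Y) → Z) ↔ U) = True ⊕ False = True
¬¬((U → Y) ⊕ (X → U)) ↔ (Z ⊕ (((Z ↔ Y) → Z) ↔ U)) = False ↔ True = False
((X → (X → (U ↔ X))) ∧ (Y ↔ (Y ⊕ U))) ↔ (¬¬((U → Y) ⊕ (X → U)) ↔ (Z ⊕ (((Z ↔ Y) → Z) ↔ U))) = True ↔ False = False

False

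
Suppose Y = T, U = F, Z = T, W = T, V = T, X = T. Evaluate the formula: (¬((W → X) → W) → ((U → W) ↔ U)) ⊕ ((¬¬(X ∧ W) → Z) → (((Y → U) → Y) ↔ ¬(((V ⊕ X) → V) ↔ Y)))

T

W → X = T → T = T
(W → X) → W = T → T = T
¬((W → X) → W) = ¬T = F
U → W = F → T = T
(U → W) ↔ U = T ↔ F = F
¬((W → X) → W) → ((U → W) ↔ U) = F → F = T
X ∧ W = T ∧ T = T
¬(X ∧ W) = ¬T = F
¬¬(X ∧ W) = ¬F = T
¬¬(X ∧ W) → Z = T → T = T
Y → U = T → F = F
(Y → U) → Y = F → T = T
V ⊕ X = T ⊕ T = F
(V ⊕ X) → V = F → T = T
((V ⊕ X) → V) ↔ Y = T ↔ T = T
¬(((V ⊕ X) → V) ↔ Y) = ¬T = F
((Y → U) → Y) ↔ ¬(((V ⊕ X) → V) ↔ Y) = T ↔ F = F
(¬¬(X ∧ W) → Z) → (((Y → U) → Y) ↔ ¬(((V ⊕ X) → V) ↔ Y)) = T → F = F
(¬((W → X) → W) → ((U → W) ↔ U)) ⊕ ((¬¬(X ∧ W) → Z) → (((Y → U) → Y) ↔ ¬(((V ⊕ X) → V) ↔ Y))) = T ⊕ F = T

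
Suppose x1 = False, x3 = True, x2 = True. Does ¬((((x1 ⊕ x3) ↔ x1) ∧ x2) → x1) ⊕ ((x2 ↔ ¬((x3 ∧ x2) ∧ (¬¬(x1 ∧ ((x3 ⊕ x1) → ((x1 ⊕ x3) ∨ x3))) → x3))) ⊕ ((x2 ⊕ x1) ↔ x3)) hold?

True

x1 ⊕ x3 = False ⊕ True = True
(x1 ⊕ x3) ↔ x1 = True ↔ False = False
((x1 ⊕ x3) ↔ x1) ∧ x2 = False ∧ True = False
(((x1 ⊕ x3) ↔ x1) ∧ x2) → x1 = False → False = True
¬((((x1 ⊕ x3) ↔ x1) ∧ x2) → x1) = ¬True = False
x3 ∧ x2 = True ∧ True = True
x3 ⊕ x1 = True ⊕ False = True
x1 ⊕ x3 = False ⊕ True = True
(x1 ⊕ x3) ∨ x3 = True ∨ True = True
(x3 ⊕ x1) → ((x1 ⊕ x3) ∨ x3) = True → True = True
x1 ∧ ((x3 ⊕ x1) → ((x1 ⊕ x3) ∨ x3)) = False ∧ True = False
¬(x1 ∧ ((x3 ⊕ x1) → ((x1 ⊕ x3) ∨ x3))) = ¬False = True
¬¬(x1 ∧ ((x3 ⊕ x1) → ((x1 ⊕ x3) ∨ x3))) = ¬True = False
¬¬(x1 ∧ ((x3 ⊕ x1) → ((x1 ⊕ x3) ∨ x3))) → x3 = False → True = True
(x3 ∧ x2) ∧ (¬¬(x1 ∧ ((x3 ⊕ x1) → ((x1 ⊕ x3) ∨ x3))) → x3) = True ∧ True = True
¬((x3 ∧ x2) ∧ (¬¬(x1 ∧ ((x3 ⊕ x1) → ((x1 ⊕ x3) ∨ x3))) → x3)) = ¬True = False
x2 ↔ ¬((x3 ∧ x2) ∧ (¬¬(x1 ∧ ((x3 ⊕ x1) → ((x1 ⊕ x3) ∨ x3))) → x3)) = True ↔ False = False
x2 ⊕ x1 = True ⊕ False = True
(x2 ⊕ x1) ↔ x3 = True ↔ True = True
(x2 ↔ ¬((x3 ∧ x2) ∧ (¬¬(x1 ∧ ((x3 ⊕ x1) → ((x1 ⊕ x3) ∨ x3))) → x3))) ⊕ ((x2 ⊕ x1) ↔ x3) = False ⊕ True = True
¬((((x1 ⊕ x3) ↔ x1) ∧ x2) → x1) ⊕ ((x2 ↔ ¬((x3 ∧ x2) ∧ (¬¬(x1 ∧ ((x3 ⊕ x1) → ((x1 ⊕ x3) ∨ x3))) → x3))) ⊕ ((x2 ⊕ x1) ↔ x3)) = False ⊕ True = True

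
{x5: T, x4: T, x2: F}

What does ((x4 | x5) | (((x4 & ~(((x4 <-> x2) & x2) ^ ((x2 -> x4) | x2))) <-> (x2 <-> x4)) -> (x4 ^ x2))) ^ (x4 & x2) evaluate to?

x4 | x5 = T | T = T
x4 <-> x2 = T <-> F = F
(x4 <-> x2) & x2 = F & F = F
x2 -> x4 = F -> T = T
(x2 -> x4) | x2 = T | F = T
((x4 <-> x2) & x2) ^ ((x2 -> x4) | x2) = F ^ T = T
~(((x4 <-> x2) & x2) ^ ((x2 -> x4) | x2)) = ~T = F
x4 & ~(((x4 <-> x2) & x2) ^ ((x2 -> x4) | x2)) = T & F = F
x2 <-> x4 = F <-> T = F
(x4 & ~(((x4 <-> x2) & x2) ^ ((x2 -> x4) | x2))) <-> (x2 <-> x4) = F <-> F = T
x4 ^ x2 = T ^ F = T
((x4 & ~(((x4 <-> x2) & x2) ^ ((x2 -> x4) | x2))) <-> (x2 <-> x4)) -> (x4 ^ x2) = T -> T = T
(x4 | x5) | (((x4 & ~(((x4 <-> x2) & x2) ^ ((x2 -> x4) | x2))) <-> (x2 <-> x4)) -> (x4 ^ x2)) = T | T = T
x4 & x2 = T & F = F
((x4 | x5) | (((x4 & ~(((x4 <-> x2) & x2) ^ ((x2 -> x4) | x2))) <-> (x2 <-> x4)) -> (x4 ^ x2))) ^ (x4 & x2) = T ^ F = T

T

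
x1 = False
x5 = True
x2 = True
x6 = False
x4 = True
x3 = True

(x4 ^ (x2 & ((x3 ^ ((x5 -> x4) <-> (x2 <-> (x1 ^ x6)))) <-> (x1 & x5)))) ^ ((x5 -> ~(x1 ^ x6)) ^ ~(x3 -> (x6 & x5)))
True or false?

True

x5 -> x4 = True -> True = True
x1 ^ x6 = False ^ False = False
x2 <-> (x1 ^ x6) = True <-> False = False
(x5 -> x4) <-> (x2 <-> (x1 ^ x6)) = True <-> False = False
x3 ^ ((x5 -> x4) <-> (x2 <-> (x1 ^ x6))) = True ^ False = True
x1 & x5 = False & True = False
(x3 ^ ((x5 -> x4) <-> (x2 <-> (x1 ^ x6)))) <-> (x1 & x5) = True <-> False = False
x2 & ((x3 ^ ((x5 -> x4) <-> (x2 <-> (x1 ^ x6)))) <-> (x1 & x5)) = True & False = False
x4 ^ (x2 & ((x3 ^ ((x5 -> x4) <-> (x2 <-> (x1 ^ x6)))) <-> (x1 & x5))) = True ^ False = True
x1 ^ x6 = False ^ False = False
~(x1 ^ x6) = ~False = True
x5 -> ~(x1 ^ x6) = True -> True = True
x6 & x5 = False & True = False
x3 -> (x6 & x5) = True -> False = False
~(x3 -> (x6 & x5)) = ~False = True
(x5 -> ~(x1 ^ x6)) ^ ~(x3 -> (x6 & x5)) = True ^ True = False
(x4 ^ (x2 & ((x3 ^ ((x5 -> x4) <-> (x2 <-> (x1 ^ x6)))) <-> (x1 & x5)))) ^ ((x5 -> ~(x1 ^ x6)) ^ ~(x3 -> (x6 & x5))) = True ^ False = True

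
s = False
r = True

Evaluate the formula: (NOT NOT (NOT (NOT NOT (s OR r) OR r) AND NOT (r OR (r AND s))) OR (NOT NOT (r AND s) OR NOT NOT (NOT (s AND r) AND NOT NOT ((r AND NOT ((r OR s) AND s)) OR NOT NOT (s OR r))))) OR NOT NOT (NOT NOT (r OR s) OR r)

Substituting s=False, r=True:
s OR r = False OR True = True
NOT (s OR r) = NOT True = False
NOT NOT (s OR r) = NOT False = True
NOT NOT (s OR r) OR r = True OR True = True
NOT (NOT NOT (s OR r) OR r) = NOT True = False
r AND s = True AND False = False
r OR (r AND s) = True OR False = True
NOT (r OR (r AND s)) = NOT True = False
NOT (NOT NOT (s OR r) OR r) AND NOT (r OR (r AND s)) = False AND False = False
NOT (NOT (NOT NOT (s OR r) OR r) AND NOT (r OR (r AND s))) = NOT False = True
NOT NOT (NOT (NOT NOT (s OR r) OR r) AND NOT (r OR (r AND s))) = NOT True = False
r AND s = True AND False = False
NOT (r AND s) = NOT False = True
NOT NOT (r AND s) = NOT True = False
s AND r = False AND True = False
NOT (s AND r) = NOT False = True
r OR s = True OR False = True
(r OR s) AND s = True AND False = False
NOT ((r OR s) AND s) = NOT False = True
r AND NOT ((r OR s) AND s) = True AND True = True
s OR r = False OR True = True
NOT (s OR r) = NOT True = False
NOT NOT (s OR r) = NOT False = True
(r AND NOT ((r OR s) AND s)) OR NOT NOT (s OR r) = True OR True = True
NOT ((r AND NOT ((r OR s) AND s)) OR NOT NOT (s OR r)) = NOT True = False
NOT NOT ((r AND NOT ((r OR s) AND s)) OR NOT NOT (s OR r)) = NOT False = True
NOT (s AND r) AND NOT NOT ((r AND NOT ((r OR s) AND s)) OR NOT NOT (s OR r)) = True AND True = True
NOT (NOT (s AND r) AND NOT NOT ((r AND NOT ((r OR s) AND s)) OR NOT NOT (s OR r))) = NOT True = False
NOT NOT (NOT (s AND r) AND NOT NOT ((r AND NOT ((r OR s) AND s)) OR NOT NOT (s OR r))) = NOT False = True
NOT NOT (r AND s) OR NOT NOT (NOT (s AND r) AND NOT NOT ((r AND NOT ((r OR s) AND s)) OR NOT NOT (s OR r))) = False OR True = True
NOT NOT (NOT (NOT NOT (s OR r) OR r) AND NOT (r OR (r AND s))) OR (NOT NOT (r AND s) OR NOT NOT (NOT (s AND r) AND NOT NOT ((r AND NOT ((r OR s) AND s)) OR NOT NOT (s OR r)))) = False OR True = True
r OR s = True OR False = True
NOT (r OR s) = NOT True = False
NOT NOT (r OR s) = NOT False = True
NOT NOT (r OR s) OR r = True OR True = True
NOT (NOT NOT (r OR s) OR r) = NOT True = False
NOT NOT (NOT NOT (r OR s) OR r) = NOT False = True
(NOT NOT (NOT (NOT NOT (s OR r) OR r) AND NOT (r OR (r AND s))) OR (NOT NOT (r AND s) OR NOT NOT (NOT (s AND r) AND NOT NOT ((r AND NOT ((r OR s) AND s)) OR NOT NOT (s OR r))))) OR NOT NOT (NOT NOT (r OR s) OR r) = True OR True = True

True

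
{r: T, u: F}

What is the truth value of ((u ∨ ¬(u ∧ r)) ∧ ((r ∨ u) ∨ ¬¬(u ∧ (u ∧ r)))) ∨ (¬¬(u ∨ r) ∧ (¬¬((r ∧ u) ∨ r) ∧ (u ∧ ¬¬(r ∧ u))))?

T

u ∧ r = F ∧ T = F
¬(u ∧ r) = ¬F = T
u ∨ ¬(u ∧ r) = F ∨ T = T
r ∨ u = T ∨ F = T
u ∧ r = F ∧ T = F
u ∧ (u ∧ r) = F ∧ F = F
¬(u ∧ (u ∧ r)) = ¬F = T
¬¬(u ∧ (u ∧ r)) = ¬T = F
(r ∨ u) ∨ ¬¬(u ∧ (u ∧ r)) = T ∨ F = T
(u ∨ ¬(u ∧ r)) ∧ ((r ∨ u) ∨ ¬¬(u ∧ (u ∧ r))) = T ∧ T = T
u ∨ r = F ∨ T = T
¬(u ∨ r) = ¬T = F
¬¬(u ∨ r) = ¬F = T
r ∧ u = T ∧ F = F
(r ∧ u) ∨ r = F ∨ T = T
¬((r ∧ u) ∨ r) = ¬T = F
¬¬((r ∧ u) ∨ r) = ¬F = T
r ∧ u = T ∧ F = F
¬(r ∧ u) = ¬F = T
¬¬(r ∧ u) = ¬T = F
u ∧ ¬¬(r ∧ u) = F ∧ F = F
¬¬((r ∧ u) ∨ r) ∧ (u ∧ ¬¬(r ∧ u)) = T ∧ F = F
¬¬(u ∨ r) ∧ (¬¬((r ∧ u) ∨ r) ∧ (u ∧ ¬¬(r ∧ u))) = T ∧ F = F
((u ∨ ¬(u ∧ r)) ∧ ((r ∨ u) ∨ ¬¬(u ∧ (u ∧ r)))) ∨ (¬¬(u ∨ r) ∧ (¬¬((r ∧ u) ∨ r) ∧ (u ∧ ¬¬(r ∧ u)))) = T ∨ F = T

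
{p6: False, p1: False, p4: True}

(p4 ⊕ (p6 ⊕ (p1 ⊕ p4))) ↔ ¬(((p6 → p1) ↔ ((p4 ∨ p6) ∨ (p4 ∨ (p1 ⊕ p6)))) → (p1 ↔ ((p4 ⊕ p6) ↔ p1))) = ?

p1 ⊕ p4 = False ⊕ True = True
p6 ⊕ (p1 ⊕ p4) = False ⊕ True = True
p4 ⊕ (p6 ⊕ (p1 ⊕ p4)) = True ⊕ True = False
p6 → p1 = False → False = True
p4 ∨ p6 = True ∨ False = True
p1 ⊕ p6 = False ⊕ False = False
p4 ∨ (p1 ⊕ p6) = True ∨ False = True
(p4 ∨ p6) ∨ (p4 ∨ (p1 ⊕ p6)) = True ∨ True = True
(p6 → p1) ↔ ((p4 ∨ p6) ∨ (p4 ∨ (p1 ⊕ p6))) = True ↔ True = True
p4 ⊕ p6 = True ⊕ False = True
(p4 ⊕ p6) ↔ p1 = True ↔ False = False
p1 ↔ ((p4 ⊕ p6) ↔ p1) = False ↔ False = True
((p6 → p1) ↔ ((p4 ∨ p6) ∨ (p4 ∨ (p1 ⊕ p6)))) → (p1 ↔ ((p4 ⊕ p6) ↔ p1)) = True → True = True
¬(((p6 → p1) ↔ ((p4 ∨ p6) ∨ (p4 ∨ (p1 ⊕ p6)))) → (p1 ↔ ((p4 ⊕ p6) ↔ p1))) = ¬True = False
(p4 ⊕ (p6 ⊕ (p1 ⊕ p4))) ↔ ¬(((p6 → p1) ↔ ((p4 ∨ p6) ∨ (p4 ∨ (p1 ⊕ p6)))) → (p1 ↔ ((p4 ⊕ p6) ↔ p1))) = False ↔ False = True

True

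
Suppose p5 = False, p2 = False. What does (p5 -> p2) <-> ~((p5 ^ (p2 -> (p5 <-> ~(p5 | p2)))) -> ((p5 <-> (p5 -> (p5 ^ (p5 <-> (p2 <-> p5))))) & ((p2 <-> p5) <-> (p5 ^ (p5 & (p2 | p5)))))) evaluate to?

p5 -> p2 = False -> False = True
p5 | p2 = False | False = False
~(p5 | p2) = ~False = True
p5 <-> ~(p5 | p2) = False <-> True = False
p2 -> (p5 <-> ~(p5 | p2)) = False -> False = True
p5 ^ (p2 -> (p5 <-> ~(p5 | p2))) = False ^ True = True
p2 <-> p5 = False <-> False = True
p5 <-> (p2 <-> p5) = False <-> True = False
p5 ^ (p5 <-> (p2 <-> p5)) = False ^ False = False
p5 -> (p5 ^ (p5 <-> (p2 <-> p5))) = False -> False = True
p5 <-> (p5 -> (p5 ^ (p5 <-> (p2 <-> p5)))) = False <-> True = False
p2 <-> p5 = False <-> False = True
p2 | p5 = False | False = False
p5 & (p2 | p5) = False & False = False
p5 ^ (p5 & (p2 | p5)) = False ^ False = False
(p2 <-> p5) <-> (p5 ^ (p5 & (p2 | p5))) = True <-> False = False
(p5 <-> (p5 -> (p5 ^ (p5 <-> (p2 <-> p5))))) & ((p2 <-> p5) <-> (p5 ^ (p5 & (p2 | p5)))) = False & False = False
(p5 ^ (p2 -> (p5 <-> ~(p5 | p2)))) -> ((p5 <-> (p5 -> (p5 ^ (p5 <-> (p2 <-> p5))))) & ((p2 <-> p5) <-> (p5 ^ (p5 & (p2 | p5))))) = True -> False = False
~((p5 ^ (p2 -> (p5 <-> ~(p5 | p2)))) -> ((p5 <-> (p5 -> (p5 ^ (p5 <-> (p2 <-> p5))))) & ((p2 <-> p5) <-> (p5 ^ (p5 & (p2 | p5)))))) = ~False = True
(p5 -> p2) <-> ~((p5 ^ (p2 -> (p5 <-> ~(p5 | p2)))) -> ((p5 <-> (p5 -> (p5 ^ (p5 <-> (p2 <-> p5))))) & ((p2 <-> p5) <-> (p5 ^ (p5 & (p2 | p5)))))) = True <-> True = True

True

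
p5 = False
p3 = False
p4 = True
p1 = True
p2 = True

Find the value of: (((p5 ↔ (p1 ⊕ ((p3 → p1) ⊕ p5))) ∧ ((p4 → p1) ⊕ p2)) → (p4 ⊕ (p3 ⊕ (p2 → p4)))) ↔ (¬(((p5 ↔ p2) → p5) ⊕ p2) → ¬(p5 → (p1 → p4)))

p3 → p1 = False → True = True
(p3 → p1) ⊕ p5 = True ⊕ False = True
p1 ⊕ ((p3 → p1) ⊕ p5) = True ⊕ True = False
p5 ↔ (p1 ⊕ ((p3 → p1) ⊕ p5)) = False ↔ False = True
p4 → p1 = True → True = True
(p4 → p1) ⊕ p2 = True ⊕ True = False
(p5 ↔ (p1 ⊕ ((p3 → p1) ⊕ p5))) ∧ ((p4 → p1) ⊕ p2) = True ∧ False = False
p2 → p4 = True → True = True
p3 ⊕ (p2 → p4) = False ⊕ True = True
p4 ⊕ (p3 ⊕ (p2 → p4)) = True ⊕ True = False
((p5 ↔ (p1 ⊕ ((p3 → p1) ⊕ p5))) ∧ ((p4 → p1) ⊕ p2)) → (p4 ⊕ (p3 ⊕ (p2 → p4))) = False → False = True
p5 ↔ p2 = False ↔ True = False
(p5 ↔ p2) → p5 = False → False = True
((p5 ↔ p2) → p5) ⊕ p2 = True ⊕ True = False
¬(((p5 ↔ p2) → p5) ⊕ p2) = ¬False = True
p1 → p4 = True → True = True
p5 → (p1 → p4) = False → True = True
¬(p5 → (p1 → p4)) = ¬True = False
¬(((p5 ↔ p2) → p5) ⊕ p2) → ¬(p5 → (p1 → p4)) = True → False = False
(((p5 ↔ (p1 ⊕ ((p3 → p1) ⊕ p5))) ∧ ((p4 → p1) ⊕ p2)) → (p4 ⊕ (p3 ⊕ (p2 → p4)))) ↔ (¬(((p5 ↔ p2) → p5) ⊕ p2) → ¬(p5 → (p1 → p4))) = True ↔ False = False

False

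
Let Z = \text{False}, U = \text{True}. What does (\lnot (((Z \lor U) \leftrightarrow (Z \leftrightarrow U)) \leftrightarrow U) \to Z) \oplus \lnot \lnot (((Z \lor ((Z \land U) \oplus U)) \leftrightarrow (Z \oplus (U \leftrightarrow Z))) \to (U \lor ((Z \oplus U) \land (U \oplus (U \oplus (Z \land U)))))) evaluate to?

\text{True}

Z \lor U = \text{False} \lor \text{True} = \text{True}
Z \leftrightarrow U = \text{False} \leftrightarrow \text{True} = \text{False}
(Z \lor U) \leftrightarrow (Z \leftrightarrow U) = \text{True} \leftrightarrow \text{False} = \text{False}
((Z \lor U) \leftrightarrow (Z \leftrightarrow U)) \leftrightarrow U = \text{False} \leftrightarrow \text{True} = \text{False}
\lnot (((Z \lor U) \leftrightarrow (Z \leftrightarrow U)) \leftrightarrow U) = \lnot \text{False} = \text{True}
\lnot (((Z \lor U) \leftrightarrow (Z \leftrightarrow U)) \leftrightarrow U) \to Z = \text{True} \to \text{False} = \text{False}
Z \land U = \text{False} \land \text{True} = \text{False}
(Z \land U) \oplus U = \text{False} \oplus \text{True} = \text{True}
Z \lor ((Z \land U) \oplus U) = \text{False} \lor \text{True} = \text{True}
U \leftrightarrow Z = \text{True} \leftrightarrow \text{False} = \text{False}
Z \oplus (U \leftrightarrow Z) = \text{False} \oplus \text{False} = \text{False}
(Z \lor ((Z \land U) \oplus U)) \leftrightarrow (Z \oplus (U \leftrightarrow Z)) = \text{True} \leftrightarrow \text{False} = \text{False}
Z \oplus U = \text{False} \oplus \text{True} = \text{True}
Z \land U = \text{False} \land \text{True} = \text{False}
U \oplus (Z \land U) = \text{True} \oplus \text{False} = \text{True}
U \oplus (U \oplus (Z \land U)) = \text{True} \oplus \text{True} = \text{False}
(Z \oplus U) \land (U \oplus (U \oplus (Z \land U))) = \text{True} \land \text{False} = \text{False}
U \lor ((Z \oplus U) \land (U \oplus (U \oplus (Z \land U)))) = \text{True} \lor \text{False} = \text{True}
((Z \lor ((Z \land U) \oplus U)) \leftrightarrow (Z \oplus (U \leftrightarrow Z))) \to (U \lor ((Z \oplus U) \land (U \oplus (U \oplus (Z \land U))))) = \text{False} \to \text{True} = \text{True}
\lnot (((Z \lor ((Z \land U) \oplus U)) \leftrightarrow (Z \oplus (U \leftrightarrow Z))) \to (U \lor ((Z \oplus U) \land (U \oplus (U \oplus (Z \land U)))))) = \lnot \text{True} = \text{False}
\lnot \lnot (((Z \lor ((Z \land U) \oplus U)) \leftrightarrow (Z \oplus (U \leftrightarrow Z))) \to (U \lor ((Z \oplus U) \land (U \oplus (U \oplus (Z \land U)))))) = \lnot \text{False} = \text{True}
(\lnot (((Z \lor U) \leftrightarrow (Z \leftrightarrow U)) \leftrightarrow U) \to Z) \oplus \lnot \lnot (((Z \lor ((Z \land U) \oplus U)) \leftrightarrow (Z \oplus (U \leftrightarrow Z))) \to (U \lor ((Z \oplus U) \land (U \oplus (U \oplus (Z \land U)))))) = \text{False} \oplus \text{True} = \text{True}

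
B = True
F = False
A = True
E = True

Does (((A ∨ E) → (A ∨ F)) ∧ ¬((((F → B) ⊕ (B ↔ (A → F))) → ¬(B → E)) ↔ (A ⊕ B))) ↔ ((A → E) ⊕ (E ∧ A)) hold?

True

A ∨ E = True ∨ True = True
A ∨ F = True ∨ False = True
(A ∨ E) → (A ∨ F) = True → True = True
F → B = False → True = True
A → F = True → False = False
B ↔ (A → F) = True ↔ False = False
(F → B) ⊕ (B ↔ (A → F)) = True ⊕ False = True
B → E = True → True = True
¬(B → E) = ¬True = False
((F → B) ⊕ (B ↔ (A → F))) → ¬(B → E) = True → False = False
A ⊕ B = True ⊕ True = False
(((F → B) ⊕ (B ↔ (A → F))) → ¬(B → E)) ↔ (A ⊕ B) = False ↔ False = True
¬((((F → B) ⊕ (B ↔ (A → F))) → ¬(B → E)) ↔ (A ⊕ B)) = ¬True = False
((A ∨ E) → (A ∨ F)) ∧ ¬((((F → B) ⊕ (B ↔ (A → F))) → ¬(B → E)) ↔ (A ⊕ B)) = True ∧ False = False
A → E = True → True = True
E ∧ A = True ∧ True = True
(A → E) ⊕ (E ∧ A) = True ⊕ True = False
(((A ∨ E) → (A ∨ F)) ∧ ¬((((F → B) ⊕ (B ↔ (A → F))) → ¬(B → E)) ↔ (A ⊕ B))) ↔ ((A → E) ⊕ (E ∧ A)) = False ↔ False = True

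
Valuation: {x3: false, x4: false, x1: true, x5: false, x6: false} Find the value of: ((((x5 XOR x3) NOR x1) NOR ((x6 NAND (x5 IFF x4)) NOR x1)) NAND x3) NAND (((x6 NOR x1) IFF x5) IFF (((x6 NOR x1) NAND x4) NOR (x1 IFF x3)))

true

x5 XOR x3 = false XOR false = false
(x5 XOR x3) NOR x1 = false NOR true = false
x5 IFF x4 = false IFF false = true
x6 NAND (x5 IFF x4) = false NAND true = true
(x6 NAND (x5 IFF x4)) NOR x1 = true NOR true = false
((x5 XOR x3) NOR x1) NOR ((x6 NAND (x5 IFF x4)) NOR x1) = false NOR false = true
(((x5 XOR x3) NOR x1) NOR ((x6 NAND (x5 IFF x4)) NOR x1)) NAND x3 = true NAND false = true
x6 NOR x1 = false NOR true = false
(x6 NOR x1) IFF x5 = false IFF false = true
x6 NOR x1 = false NOR true = false
(x6 NOR x1) NAND x4 = false NAND false = true
x1 IFF x3 = true IFF false = false
((x6 NOR x1) NAND x4) NOR (x1 IFF x3) = true NOR false = false
((x6 NOR x1) IFF x5) IFF (((x6 NOR x1) NAND x4) NOR (x1 IFF x3)) = true IFF false = false
((((x5 XOR x3) NOR x1) NOR ((x6 NAND (x5 IFF x4)) NOR x1)) NAND x3) NAND (((x6 NOR x1) IFF x5) IFF (((x6 NOR x1) NAND x4) NOR (x1 IFF x3))) = true NAND false = true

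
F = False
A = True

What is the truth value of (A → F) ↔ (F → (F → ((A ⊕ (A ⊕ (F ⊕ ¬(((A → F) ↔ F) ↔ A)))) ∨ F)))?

A → F = True → False = False
A → F = True → False = False
(A → F) ↔ F = False ↔ False = True
((A → F) ↔ F) ↔ A = True ↔ True = True
¬(((A → F) ↔ F) ↔ A) = ¬True = False
F ⊕ ¬(((A → F) ↔ F) ↔ A) = False ⊕ False = False
A ⊕ (F ⊕ ¬(((A → F) ↔ F) ↔ A)) = True ⊕ False = True
A ⊕ (A ⊕ (F ⊕ ¬(((A → F) ↔ F) ↔ A))) = True ⊕ True = False
(A ⊕ (A ⊕ (F ⊕ ¬(((A → F) ↔ F) ↔ A)))) ∨ F = False ∨ False = False
F → ((A ⊕ (A ⊕ (F ⊕ ¬(((A → F) ↔ F) ↔ A)))) ∨ F) = False → False = True
F → (F → ((A ⊕ (A ⊕ (F ⊕ ¬(((A → F) ↔ F) ↔ A)))) ∨ F)) = False → True = True
(A → F) ↔ (F → (F → ((A ⊕ (A ⊕ (F ⊕ ¬(((A → F) ↔ F) ↔ A)))) ∨ F))) = False ↔ True = False

False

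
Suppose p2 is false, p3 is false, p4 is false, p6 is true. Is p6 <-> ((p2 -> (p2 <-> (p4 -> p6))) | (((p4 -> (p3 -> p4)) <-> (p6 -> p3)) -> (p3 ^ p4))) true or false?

p4 -> p6 = False -> True = True
p2 <-> (p4 -> p6) = False <-> True = False
p2 -> (p2 <-> (p4 -> p6)) = False -> False = True
p3 -> p4 = False -> False = True
p4 -> (p3 -> p4) = False -> True = True
p6 -> p3 = True -> False = False
(p4 -> (p3 -> p4)) <-> (p6 -> p3) = True <-> False = False
p3 ^ p4 = False ^ False = False
((p4 -> (p3 -> p4)) <-> (p6 -> p3)) -> (p3 ^ p4) = False -> False = True
(p2 -> (p2 <-> (p4 -> p6))) | (((p4 -> (p3 -> p4)) <-> (p6 -> p3)) -> (p3 ^ p4)) = True | True = True
p6 <-> ((p2 -> (p2 <-> (p4 -> p6))) | (((p4 -> (p3 -> p4)) <-> (p6 -> p3)) -> (p3 ^ p4))) = True <-> True = True

True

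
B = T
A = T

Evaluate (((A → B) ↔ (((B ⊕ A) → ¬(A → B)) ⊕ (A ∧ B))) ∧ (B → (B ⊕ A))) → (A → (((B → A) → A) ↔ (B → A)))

A → B = T → T = T
B ⊕ A = T ⊕ T = F
A → B = T → T = T
¬(A → B) = ¬T = F
(B ⊕ A) → ¬(A → B) = F → F = T
A ∧ B = T ∧ T = T
((B ⊕ A) → ¬(A → B)) ⊕ (A ∧ B) = T ⊕ T = F
(A → B) ↔ (((B ⊕ A) → ¬(A → B)) ⊕ (A ∧ B)) = T ↔ F = F
B ⊕ A = T ⊕ T = F
B → (B ⊕ A) = T → F = F
((A → B) ↔ (((B ⊕ A) → ¬(A → B)) ⊕ (A ∧ B))) ∧ (B → (B ⊕ A)) = F ∧ F = F
B → A = T → T = T
(B → A) → A = T → T = T
B → A = T → T = T
((B → A) → A) ↔ (B → A) = T ↔ T = T
A → (((B → A) → A) ↔ (B → A)) = T → T = T
(((A → B) ↔ (((B ⊕ A) → ¬(A → B)) ⊕ (A ∧ B))) ∧ (B → (B ⊕ A))) → (A → (((B → A) → A) ↔ (B → A))) = F → T = T

T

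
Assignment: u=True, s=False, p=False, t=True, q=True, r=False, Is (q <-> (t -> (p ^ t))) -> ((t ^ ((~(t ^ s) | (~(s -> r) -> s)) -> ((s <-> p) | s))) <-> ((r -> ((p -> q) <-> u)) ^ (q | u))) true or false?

True

p ^ t = False ^ True = True
t -> (p ^ t) = True -> True = True
q <-> (t -> (p ^ t)) = True <-> True = True
t ^ s = True ^ False = True
~(t ^ s) = ~True = False
s -> r = False -> False = True
~(s -> r) = ~True = False
~(s -> r) -> s = False -> False = True
~(t ^ s) | (~(s -> r) -> s) = False | True = True
s <-> p = False <-> False = True
(s <-> p) | s = True | False = True
(~(t ^ s) | (~(s -> r) -> s)) -> ((s <-> p) | s) = True -> True = True
t ^ ((~(t ^ s) | (~(s -> r) -> s)) -> ((s <-> p) | s)) = True ^ True = False
p -> q = False -> True = True
(p -> q) <-> u = True <-> True = True
r -> ((p -> q) <-> u) = False -> True = True
q | u = True | True = True
(r -> ((p -> q) <-> u)) ^ (q | u) = True ^ True = False
(t ^ ((~(t ^ s) | (~(s -> r) -> s)) -> ((s <-> p) | s))) <-> ((r -> ((p -> q) <-> u)) ^ (q | u)) = False <-> False = True
(q <-> (t -> (p ^ t))) -> ((t ^ ((~(t ^ s) | (~(s -> r) -> s)) -> ((s <-> p) | s))) <-> ((r -> ((p -> q) <-> u)) ^ (q | u))) = True -> True = True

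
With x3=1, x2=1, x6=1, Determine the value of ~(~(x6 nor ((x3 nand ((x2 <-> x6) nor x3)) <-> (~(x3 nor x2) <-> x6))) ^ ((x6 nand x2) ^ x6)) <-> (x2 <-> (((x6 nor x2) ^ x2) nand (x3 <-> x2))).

0

Substituting x3=1, x2=1, x6=1:
x2 <-> x6 = 1 <-> 1 = 1
(x2 <-> x6) nor x3 = 1 nor 1 = 0
x3 nand ((x2 <-> x6) nor x3) = 1 nand 0 = 1
x3 nor x2 = 1 nor 1 = 0
~(x3 nor x2) = ~0 = 1
~(x3 nor x2) <-> x6 = 1 <-> 1 = 1
(x3 nand ((x2 <-> x6) nor x3)) <-> (~(x3 nor x2) <-> x6) = 1 <-> 1 = 1
x6 nor ((x3 nand ((x2 <-> x6) nor x3)) <-> (~(x3 nor x2) <-> x6)) = 1 nor 1 = 0
~(x6 nor ((x3 nand ((x2 <-> x6) nor x3)) <-> (~(x3 nor x2) <-> x6))) = ~0 = 1
x6 nand x2 = 1 nand 1 = 0
(x6 nand x2) ^ x6 = 0 ^ 1 = 1
~(x6 nor ((x3 nand ((x2 <-> x6) nor x3)) <-> (~(x3 nor x2) <-> x6))) ^ ((x6 nand x2) ^ x6) = 1 ^ 1 = 0
~(~(x6 nor ((x3 nand ((x2 <-> x6) nor x3)) <-> (~(x3 nor x2) <-> x6))) ^ ((x6 nand x2) ^ x6)) = ~0 = 1
x6 nor x2 = 1 nor 1 = 0
(x6 nor x2) ^ x2 = 0 ^ 1 = 1
x3 <-> x2 = 1 <-> 1 = 1
((x6 nor x2) ^ x2) nand (x3 <-> x2) = 1 nand 1 = 0
x2 <-> (((x6 nor x2) ^ x2) nand (x3 <-> x2)) = 1 <-> 0 = 0
~(~(x6 nor ((x3 nand ((x2 <-> x6) nor x3)) <-> (~(x3 nor x2) <-> x6))) ^ ((x6 nand x2) ^ x6)) <-> (x2 <-> (((x6 nor x2) ^ x2) nand (x3 <-> x2))) = 1 <-> 0 = 0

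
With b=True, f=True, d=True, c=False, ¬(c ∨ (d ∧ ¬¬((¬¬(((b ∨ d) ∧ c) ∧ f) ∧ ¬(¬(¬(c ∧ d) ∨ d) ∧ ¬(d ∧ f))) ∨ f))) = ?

False

b ∨ d = True ∨ True = True
(b ∨ d) ∧ c = True ∧ False = False
((b ∨ d) ∧ c) ∧ f = False ∧ True = False
¬(((b ∨ d) ∧ c) ∧ f) = ¬False = True
¬¬(((b ∨ d) ∧ c) ∧ f) = ¬True = False
c ∧ d = False ∧ True = False
¬(c ∧ d) = ¬False = True
¬(c ∧ d) ∨ d = True ∨ True = True
¬(¬(c ∧ d) ∨ d) = ¬True = False
d ∧ f = True ∧ True = True
¬(d ∧ f) = ¬True = False
¬(¬(c ∧ d) ∨ d) ∧ ¬(d ∧ f) = False ∧ False = False
¬(¬(¬(c ∧ d) ∨ d) ∧ ¬(d ∧ f)) = ¬False = True
¬¬(((b ∨ d) ∧ c) ∧ f) ∧ ¬(¬(¬(c ∧ d) ∨ d) ∧ ¬(d ∧ f)) = False ∧ True = False
(¬¬(((b ∨ d) ∧ c) ∧ f) ∧ ¬(¬(¬(c ∧ d) ∨ d) ∧ ¬(d ∧ f))) ∨ f = False ∨ True = True
¬((¬¬(((b ∨ d) ∧ c) ∧ f) ∧ ¬(¬(¬(c ∧ d) ∨ d) ∧ ¬(d ∧ f))) ∨ f) = ¬True = False
¬¬((¬¬(((b ∨ d) ∧ c) ∧ f) ∧ ¬(¬(¬(c ∧ d) ∨ d) ∧ ¬(d ∧ f))) ∨ f) = ¬False = True
d ∧ ¬¬((¬¬(((b ∨ d) ∧ c) ∧ f) ∧ ¬(¬(¬(c ∧ d) ∨ d) ∧ ¬(d ∧ f))) ∨ f) = True ∧ True = True
c ∨ (d ∧ ¬¬((¬¬(((b ∨ d) ∧ c) ∧ f) ∧ ¬(¬(¬(c ∧ d) ∨ d) ∧ ¬(d ∧ f))) ∨ f)) = False ∨ True = True
¬(c ∨ (d ∧ ¬¬((¬¬(((b ∨ d) ∧ c) ∧ f) ∧ ¬(¬(¬(c ∧ d) ∨ d) ∧ ¬(d ∧ f))) ∨ f))) = ¬True = False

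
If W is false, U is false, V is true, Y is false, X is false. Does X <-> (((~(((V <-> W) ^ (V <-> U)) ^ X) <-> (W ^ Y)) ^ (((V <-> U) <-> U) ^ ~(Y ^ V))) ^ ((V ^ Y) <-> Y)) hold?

V <-> W = 1 <-> 0 = 0
V <-> U = 1 <-> 0 = 0
(V <-> W) ^ (V <-> U) = 0 ^ 0 = 0
((V <-> W) ^ (V <-> U)) ^ X = 0 ^ 0 = 0
~(((V <-> W) ^ (V <-> U)) ^ X) = ~0 = 1
W ^ Y = 0 ^ 0 = 0
~(((V <-> W) ^ (V <-> U)) ^ X) <-> (W ^ Y) = 1 <-> 0 = 0
V <-> U = 1 <-> 0 = 0
(V <-> U) <-> U = 0 <-> 0 = 1
Y ^ V = 0 ^ 1 = 1
~(Y ^ V) = ~1 = 0
((V <-> U) <-> U) ^ ~(Y ^ V) = 1 ^ 0 = 1
(~(((V <-> W) ^ (V <-> U)) ^ X) <-> (W ^ Y)) ^ (((V <-> U) <-> U) ^ ~(Y ^ V)) = 0 ^ 1 = 1
V ^ Y = 1 ^ 0 = 1
(V ^ Y) <-> Y = 1 <-> 0 = 0
((~(((V <-> W) ^ (V <-> U)) ^ X) <-> (W ^ Y)) ^ (((V <-> U) <-> U) ^ ~(Y ^ V))) ^ ((V ^ Y) <-> Y) = 1 ^ 0 = 1
X <-> (((~(((V <-> W) ^ (V <-> U)) ^ X) <-> (W ^ Y)) ^ (((V <-> U) <-> U) ^ ~(Y ^ V))) ^ ((V ^ Y) <-> Y)) = 0 <-> 1 = 0

0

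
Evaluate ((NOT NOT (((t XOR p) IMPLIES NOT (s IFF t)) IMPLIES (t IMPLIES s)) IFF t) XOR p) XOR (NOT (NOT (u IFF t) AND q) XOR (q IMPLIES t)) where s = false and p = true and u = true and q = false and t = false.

true

t XOR p = false XOR true = true
s IFF t = false IFF false = true
NOT (s IFF t) = NOT true = false
(t XOR p) IMPLIES NOT (s IFF t) = true IMPLIES false = false
t IMPLIES s = false IMPLIES false = true
((t XOR p) IMPLIES NOT (s IFF t)) IMPLIES (t IMPLIES s) = false IMPLIES true = true
NOT (((t XOR p) IMPLIES NOT (s IFF t)) IMPLIES (t IMPLIES s)) = NOT true = false
NOT NOT (((t XOR p) IMPLIES NOT (s IFF t)) IMPLIES (t IMPLIES s)) = NOT false = true
NOT NOT (((t XOR p) IMPLIES NOT (s IFF t)) IMPLIES (t IMPLIES s)) IFF t = true IFF false = false
(NOT NOT (((t XOR p) IMPLIES NOT (s IFF t)) IMPLIES (t IMPLIES s)) IFF t) XOR p = false XOR true = true
u IFF t = true IFF false = false
NOT (u IFF t) = NOT false = true
NOT (u IFF t) AND q = true AND false = false
NOT (NOT (u IFF t) AND q) = NOT false = true
q IMPLIES t = false IMPLIES false = true
NOT (NOT (u IFF t) AND q) XOR (q IMPLIES t) = true XOR true = false
((NOT NOT (((t XOR p) IMPLIES NOT (s IFF t)) IMPLIES (t IMPLIES s)) IFF t) XOR p) XOR (NOT (NOT (u IFF t) AND q) XOR (q IMPLIES t)) = true XOR false = true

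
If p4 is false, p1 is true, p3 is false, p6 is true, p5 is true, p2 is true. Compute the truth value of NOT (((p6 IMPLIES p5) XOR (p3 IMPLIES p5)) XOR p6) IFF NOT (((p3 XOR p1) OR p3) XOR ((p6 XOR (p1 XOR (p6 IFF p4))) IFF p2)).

Substituting p4=F, p1=T, p3=F, p6=T, p5=T, p2=T:
p6 IMPLIES p5 = T IMPLIES T = T
p3 IMPLIES p5 = F IMPLIES T = T
(p6 IMPLIES p5) XOR (p3 IMPLIES p5) = T XOR T = F
((p6 IMPLIES p5) XOR (p3 IMPLIES p5)) XOR p6 = F XOR T = T
NOT (((p6 IMPLIES p5) XOR (p3 IMPLIES p5)) XOR p6) = NOT T = F
p3 XOR p1 = F XOR T = T
(p3 XOR p1) OR p3 = T OR F = T
p6 IFF p4 = T IFF F = F
p1 XOR (p6 IFF p4) = T XOR F = T
p6 XOR (p1 XOR (p6 IFF p4)) = T XOR T = F
(p6 XOR (p1 XOR (p6 IFF p4))) IFF p2 = F IFF T = F
((p3 XOR p1) OR p3) XOR ((p6 XOR (p1 XOR (p6 IFF p4))) IFF p2) = T XOR F = T
NOT (((p3 XOR p1) OR p3) XOR ((p6 XOR (p1 XOR (p6 IFF p4))) IFF p2)) = NOT T = F
NOT (((p6 IMPLIES p5) XOR (p3 IMPLIES p5)) XOR p6) IFF NOT (((p3 XOR p1) OR p3) XOR ((p6 XOR (p1 XOR (p6 IFF p4))) IFF p2)) = F IFF F = T

T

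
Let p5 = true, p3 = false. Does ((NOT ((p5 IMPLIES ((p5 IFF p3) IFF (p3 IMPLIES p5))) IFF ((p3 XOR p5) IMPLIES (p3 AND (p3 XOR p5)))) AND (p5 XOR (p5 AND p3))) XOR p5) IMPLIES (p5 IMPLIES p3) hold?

p5 IFF p3 = true IFF false = false
p3 IMPLIES p5 = false IMPLIES true = true
(p5 IFF p3) IFF (p3 IMPLIES p5) = false IFF true = false
p5 IMPLIES ((p5 IFF p3) IFF (p3 IMPLIES p5)) = true IMPLIES false = false
p3 XOR p5 = false XOR true = true
p3 XOR p5 = false XOR true = true
p3 AND (p3 XOR p5) = false AND true = false
(p3 XOR p5) IMPLIES (p3 AND (p3 XOR p5)) = true IMPLIES false = false
(p5 IMPLIES ((p5 IFF p3) IFF (p3 IMPLIES p5))) IFF ((p3 XOR p5) IMPLIES (p3 AND (p3 XOR p5))) = false IFF false = true
NOT ((p5 IMPLIES ((p5 IFF p3) IFF (p3 IMPLIES p5))) IFF ((p3 XOR p5) IMPLIES (p3 AND (p3 XOR p5)))) = NOT true = false
p5 AND p3 = true AND false = false
p5 XOR (p5 AND p3) = true XOR false = true
NOT ((p5 IMPLIES ((p5 IFF p3) IFF (p3 IMPLIES p5))) IFF ((p3 XOR p5) IMPLIES (p3 AND (p3 XOR p5)))) AND (p5 XOR (p5 AND p3)) = false AND true = false
(NOT ((p5 IMPLIES ((p5 IFF p3) IFF (p3 IMPLIES p5))) IFF ((p3 XOR p5) IMPLIES (p3 AND (p3 XOR p5)))) AND (p5 XOR (p5 AND p3))) XOR p5 = false XOR true = true
p5 IMPLIES p3 = true IMPLIES false = false
((NOT ((p5 IMPLIES ((p5 IFF p3) IFF (p3 IMPLIES p5))) IFF ((p3 XOR p5) IMPLIES (p3 AND (p3 XOR p5)))) AND (p5 XOR (p5 AND p3))) XOR p5) IMPLIES (p5 IMPLIES p3) = true IMPLIES false = false

false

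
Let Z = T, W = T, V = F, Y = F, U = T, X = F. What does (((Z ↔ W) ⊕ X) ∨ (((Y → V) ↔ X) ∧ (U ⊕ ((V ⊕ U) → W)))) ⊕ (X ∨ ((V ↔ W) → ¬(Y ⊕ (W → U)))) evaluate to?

F

Z ↔ W = T ↔ T = T
(Z ↔ W) ⊕ X = T ⊕ F = T
Y → V = F → F = T
(Y → V) ↔ X = T ↔ F = F
V ⊕ U = F ⊕ T = T
(V ⊕ U) → W = T → T = T
U ⊕ ((V ⊕ U) → W) = T ⊕ T = F
((Y → V) ↔ X) ∧ (U ⊕ ((V ⊕ U) → W)) = F ∧ F = F
((Z ↔ W) ⊕ X) ∨ (((Y → V) ↔ X) ∧ (U ⊕ ((V ⊕ U) → W))) = T ∨ F = T
V ↔ W = F ↔ T = F
W → U = T → T = T
Y ⊕ (W → U) = F ⊕ T = T
¬(Y ⊕ (W → U)) = ¬T = F
(V ↔ W) → ¬(Y ⊕ (W → U)) = F → F = T
X ∨ ((V ↔ W) → ¬(Y ⊕ (W → U))) = F ∨ T = T
(((Z ↔ W) ⊕ X) ∨ (((Y → V) ↔ X) ∧ (U ⊕ ((V ⊕ U) → W)))) ⊕ (X ∨ ((V ↔ W) → ¬(Y ⊕ (W → U)))) = T ⊕ T = F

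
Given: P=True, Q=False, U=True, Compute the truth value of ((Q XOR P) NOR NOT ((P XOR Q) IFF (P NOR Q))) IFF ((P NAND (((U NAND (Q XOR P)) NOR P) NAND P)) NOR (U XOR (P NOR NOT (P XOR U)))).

True

Q XOR P = False XOR True = True
P XOR Q = True XOR False = True
P NOR Q = True NOR False = False
(P XOR Q) IFF (P NOR Q) = True IFF False = False
NOT ((P XOR Q) IFF (P NOR Q)) = NOT False = True
(Q XOR P) NOR NOT ((P XOR Q) IFF (P NOR Q)) = True NOR True = False
Q XOR P = False XOR True = True
U NAND (Q XOR P) = True NAND True = False
(U NAND (Q XOR P)) NOR P = False NOR True = False
((U NAND (Q XOR P)) NOR P) NAND P = False NAND True = True
P NAND (((U NAND (Q XOR P)) NOR P) NAND P) = True NAND True = False
P XOR U = True XOR True = False
NOT (P XOR U) = NOT False = True
P NOR NOT (P XOR U) = True NOR True = False
U XOR (P NOR NOT (P XOR U)) = True XOR False = True
(P NAND (((U NAND (Q XOR P)) NOR P) NAND P)) NOR (U XOR (P NOR NOT (P XOR U))) = False NOR True = False
((Q XOR P) NOR NOT ((P XOR Q) IFF (P NOR Q))) IFF ((P NAND (((U NAND (Q XOR P)) NOR P) NAND P)) NOR (U XOR (P NOR NOT (P XOR U)))) = False IFF False = True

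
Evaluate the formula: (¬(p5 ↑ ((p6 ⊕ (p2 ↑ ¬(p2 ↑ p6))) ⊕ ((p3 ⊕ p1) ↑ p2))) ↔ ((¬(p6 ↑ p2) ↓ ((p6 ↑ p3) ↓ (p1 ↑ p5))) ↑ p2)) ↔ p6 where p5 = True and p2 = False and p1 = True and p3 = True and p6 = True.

True

p2 ↑ p6 = False ↑ True = True
¬(p2 ↑ p6) = ¬True = False
p2 ↑ ¬(p2 ↑ p6) = False ↑ False = True
p6 ⊕ (p2 ↑ ¬(p2 ↑ p6)) = True ⊕ True = False
p3 ⊕ p1 = True ⊕ True = False
(p3 ⊕ p1) ↑ p2 = False ↑ False = True
(p6 ⊕ (p2 ↑ ¬(p2 ↑ p6))) ⊕ ((p3 ⊕ p1) ↑ p2) = False ⊕ True = True
p5 ↑ ((p6 ⊕ (p2 ↑ ¬(p2 ↑ p6))) ⊕ ((p3 ⊕ p1) ↑ p2)) = True ↑ True = False
¬(p5 ↑ ((p6 ⊕ (p2 ↑ ¬(p2 ↑ p6))) ⊕ ((p3 ⊕ p1) ↑ p2))) = ¬False = True
p6 ↑ p2 = True ↑ False = True
¬(p6 ↑ p2) = ¬True = False
p6 ↑ p3 = True ↑ True = False
p1 ↑ p5 = True ↑ True = False
(p6 ↑ p3) ↓ (p1 ↑ p5) = False ↓ False = True
¬(p6 ↑ p2) ↓ ((p6 ↑ p3) ↓ (p1 ↑ p5)) = False ↓ True = False
(¬(p6 ↑ p2) ↓ ((p6 ↑ p3) ↓ (p1 ↑ p5))) ↑ p2 = False ↑ False = True
¬(p5 ↑ ((p6 ⊕ (p2 ↑ ¬(p2 ↑ p6))) ⊕ ((p3 ⊕ p1) ↑ p2))) ↔ ((¬(p6 ↑ p2) ↓ ((p6 ↑ p3) ↓ (p1 ↑ p5))) ↑ p2) = True ↔ True = True
(¬(p5 ↑ ((p6 ⊕ (p2 ↑ ¬(p2 ↑ p6))) ⊕ ((p3 ⊕ p1) ↑ p2))) ↔ ((¬(p6 ↑ p2) ↓ ((p6 ↑ p3) ↓ (p1 ↑ p5))) ↑ p2)) ↔ p6 = True ↔ True = True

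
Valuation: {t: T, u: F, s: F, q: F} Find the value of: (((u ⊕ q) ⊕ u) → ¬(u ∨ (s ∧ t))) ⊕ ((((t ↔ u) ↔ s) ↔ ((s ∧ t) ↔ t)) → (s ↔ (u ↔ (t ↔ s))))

F

u ⊕ q = F ⊕ F = F
(u ⊕ q) ⊕ u = F ⊕ F = F
s ∧ t = F ∧ T = F
u ∨ (s ∧ t) = F ∨ F = F
¬(u ∨ (s ∧ t)) = ¬F = T
((u ⊕ q) ⊕ u) → ¬(u ∨ (s ∧ t)) = F → T = T
t ↔ u = T ↔ F = F
(t ↔ u) ↔ s = F ↔ F = T
s ∧ t = F ∧ T = F
(s ∧ t) ↔ t = F ↔ T = F
((t ↔ u) ↔ s) ↔ ((s ∧ t) ↔ t) = T ↔ F = F
t ↔ s = T ↔ F = F
u ↔ (t ↔ s) = F ↔ F = T
s ↔ (u ↔ (t ↔ s)) = F ↔ T = F
(((t ↔ u) ↔ s) ↔ ((s ∧ t) ↔ t)) → (s ↔ (u ↔ (t ↔ s))) = F → F = T
(((u ⊕ q) ⊕ u) → ¬(u ∨ (s ∧ t))) ⊕ ((((t ↔ u) ↔ s) ↔ ((s ∧ t) ↔ t)) → (s ↔ (u ↔ (t ↔ s)))) = T ⊕ T = F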